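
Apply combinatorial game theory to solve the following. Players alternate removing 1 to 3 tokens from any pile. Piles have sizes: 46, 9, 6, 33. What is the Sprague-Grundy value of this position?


Subtraction set: {1, 2, 3}
For this subtraction set, G(n) = n mod 4 (period = max + 1 = 4).
Pile 1 (size 46): G(46) = 46 mod 4 = 2
Pile 2 (size 9): G(9) = 9 mod 4 = 1
Pile 3 (size 6): G(6) = 6 mod 4 = 2
Pile 4 (size 33): G(33) = 33 mod 4 = 1
Total Grundy value = XOR of all: 2 XOR 1 XOR 2 XOR 1 = 0

0


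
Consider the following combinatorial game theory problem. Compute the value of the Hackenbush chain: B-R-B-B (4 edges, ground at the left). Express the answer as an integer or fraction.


Edges (from ground): B-R-B-B
By Berlekamp's sign-expansion rule, a Blue-Red Hackenbush stalk has the value of the surreal number whose sign sequence is the edge sequence with B -> + and R -> -.
Sign sequence: +-++
Trace the sign expansion in the surreal number tree, starting from 0:
Edge 1: B (sign +) -> bounds (0, +inf), value = 1
Edge 2: R (sign -) -> bounds (0, 1), value = 1/2
Edge 3: B (sign +) -> bounds (1/2, 1), value = 3/4
Edge 4: B (sign +) -> bounds (3/4, 1), value = 7/8
Game value = 7/8

7/8


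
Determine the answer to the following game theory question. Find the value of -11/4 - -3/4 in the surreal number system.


x = -11/4, y = -3/4
Converting to common denominator: 4
x = -11/4, y = -3/4
x - y = -11/4 - -3/4 = -2

-2


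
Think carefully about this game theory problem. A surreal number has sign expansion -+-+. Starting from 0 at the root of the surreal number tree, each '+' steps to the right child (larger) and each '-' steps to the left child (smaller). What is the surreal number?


Sign expansion: -+-+
Rule: track bounds (lo, hi), initially (-inf, +inf). On '+', the current value becomes lo and we move to the simplest number in (value, hi): value + 1 if hi = +inf, otherwise the midpoint (value + hi)/2. On '-', the current value becomes hi and we move to value - 1 if lo = -inf, otherwise the midpoint (lo + value)/2.
Start at 0.
Step 1: sign = -, move left. Bounds: (-inf, 0). Value = -1
Step 2: sign = +, move right. Bounds: (-1, 0). Value = -1/2
Step 3: sign = -, move left. Bounds: (-1, -1/2). Value = -3/4
Step 4: sign = +, move right. Bounds: (-3/4, -1/2). Value = -5/8
The surreal number with sign expansion -+-+ is -5/8.

-5/8


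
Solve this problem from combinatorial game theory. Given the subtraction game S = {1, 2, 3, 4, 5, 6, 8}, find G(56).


The subtraction set is S = {1, 2, 3, 4, 5, 6, 8}.
G(k) = mex{ G(k - s) : s in S, s <= k }. We compute iteratively: G(0) = 0.
G(1) = mex({0}) = 1
G(2) = mex({0, 1}) = 2
G(3) = mex({0, 1, 2}) = 3
G(4) = mex({0, 1, 2, 3}) = 4
G(5) = mex({0, 1, 2, 3, 4}) = 5
G(6) = mex({0, 1, 2, 3, 4, 5}) = 6
G(7) = mex({1, 2, 3, 4, 5, 6}) = 0
G(8) = mex({0, 2, 3, 4, 5, 6}) = 1
G(9) = mex({0, 1, 3, 4, 5, 6}) = 2
G(10) = mex({0, 1, 2, 4, 5, 6}) = 3
G(11) = mex({0, 1, 2, 3, 5, 6}) = 4
G(12) = mex({0, 1, 2, 3, 4, 6}) = 5
G(13) = mex({0, 1, 2, 3, 4, 5}) = 6
G(14) = mex({1, 2, 3, 4, 5, 6}) = 0
Observe that G(7)..G(14) = 0, 1, 2, 3, 4, 5, 6, 0 repeats G(0)..G(7) = 0, 1, 2, 3, 4, 5, 6, 0.
For k >= max(S) = 8, G(k) is determined by the previous 8 values G(k-8)..G(k-1); a window of 8 consecutive values has recurred shifted by 7, so by induction G(k + 7) = G(k) for all k >= 0: the sequence is periodic from the start with period 7.
One period: G(0..6) = 0, 1, 2, 3, 4, 5, 6.
56 mod 7 = 0, so G(56) = G(0) = 0.

0


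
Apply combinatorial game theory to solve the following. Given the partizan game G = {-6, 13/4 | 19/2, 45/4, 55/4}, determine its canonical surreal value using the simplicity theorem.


Left options: {-6, 13/4}, max = 13/4
Right options: {19/2, 45/4, 55/4}, min = 19/2
All options are numbers and max(Left) < min(Right), so by the simplicity theorem the value is the simplest (earliest-born) number strictly between 13/4 and 19/2.
Integers 4 through 9 all lie strictly between 13/4 and 19/2.
Among integers, the simplest (lowest birthday = smallest |n|; 0 is born on day 0, +-n on day n) is 4.
No non-integer in the interval can be simpler: if x is a non-integer in the interval, then floor(x) or ceil(x) also lies in the interval (the interval contains an integer), and both are proper prefixes of x's sign expansion, i.e. born earlier. So the game value is 4.
Game value = 4

4


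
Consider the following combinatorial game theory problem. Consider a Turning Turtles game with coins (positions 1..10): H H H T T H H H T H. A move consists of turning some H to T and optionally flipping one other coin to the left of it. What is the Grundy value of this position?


Coins: H H H T T H H H T H
Key fact: a single head at position k behaves exactly like a Nim heap of size k (turning it to T and optionally flipping a coin at j < k corresponds to moving the heap from k to j, or to 0), and heads combine as a disjunctive sum (two heads at the same place would cancel, matching j XOR j = 0). So the Nim-value is the XOR of the 1-indexed positions of the heads.
Face-up positions (1-indexed): [1, 2, 3, 6, 7, 8, 10]
XOR 0 with 1: 0 XOR 1 = 1
XOR 1 with 2: 1 XOR 2 = 3
XOR 3 with 3: 3 XOR 3 = 0
XOR 0 with 6: 0 XOR 6 = 6
XOR 6 with 7: 6 XOR 7 = 1
XOR 1 with 8: 1 XOR 8 = 9
XOR 9 with 10: 9 XOR 10 = 3
Nim-value = 3

3


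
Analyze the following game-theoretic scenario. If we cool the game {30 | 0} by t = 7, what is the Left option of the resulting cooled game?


Original game: {30 | 0} (a switch {a | b} with a > b).
Cooling by t (for t below the temperature (a - b)/2 = 15) taxes each move by t: {a | b} cooled by t is {a - t | b + t}.
Cooling amount: t = 7
Cooled Left option: 30 - 7 = 23
Cooled Right option: 0 + 7 = 7
Cooled game: {23 | 7}
Left option = 23

23


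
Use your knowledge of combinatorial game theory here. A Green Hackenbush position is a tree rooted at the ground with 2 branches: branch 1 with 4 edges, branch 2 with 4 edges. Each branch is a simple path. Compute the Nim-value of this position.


The tree has 2 branches from the ground vertex.
In Green Hackenbush, the Nim-value of a simple path of length k is k.
Branch 1: length 4, Nim-value = 4
Branch 2: length 4, Nim-value = 4
Total Nim-value = XOR of all branch values:
0 XOR 4 = 4
4 XOR 4 = 0
Nim-value of the tree = 0

0


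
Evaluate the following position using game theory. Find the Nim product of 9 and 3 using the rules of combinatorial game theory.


Nim multiplication is bilinear over XOR: (u XOR v) * w = (u*w) XOR (v*w).
So we split each operand into its bit components and XOR the pairwise Nim products.
9 = 1 + 8 (as XOR of powers of 2).
3 = 1 + 2 (as XOR of powers of 2).
Using the standard Nim-product table on single bits:
  2*2 = 3,   2*4 = 8,   2*8 = 12,
  4*4 = 6,   4*8 = 11,  8*8 = 13,
and  1*x = x (identity), k*l = l*k (commutative).
Pairwise Nim products:
  1 * 1 = 1
  1 * 2 = 2
  8 * 1 = 8
  8 * 2 = 12
XOR them: 1 XOR 2 XOR 8 XOR 12 = 7.
Result: 9 * 3 = 7 (in Nim).

7


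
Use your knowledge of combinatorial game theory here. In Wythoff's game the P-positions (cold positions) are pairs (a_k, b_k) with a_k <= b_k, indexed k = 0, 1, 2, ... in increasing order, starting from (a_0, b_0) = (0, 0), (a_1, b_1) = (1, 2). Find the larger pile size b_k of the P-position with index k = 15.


By Wythoff's theorem, a_k = floor(k * phi) and b_k = floor(k * phi^2) = a_k + k, where phi = (1 + sqrt(5))/2 is the golden ratio.
phi = (1 + sqrt(5))/2 = 1.618034
phi^2 = phi + 1 = 2.618034
k = 15
k * phi^2 = 15 * 2.618034 = 39.270510
b_15 = floor(k * phi^2) = 39 (check: a_15 + k = 24 + 15 = 39)

39


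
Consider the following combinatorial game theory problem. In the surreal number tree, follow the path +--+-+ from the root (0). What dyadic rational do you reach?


Sign expansion: +--+-+
Rule: track bounds (lo, hi), initially (-inf, +inf). On '+', the current value becomes lo and we move to the simplest number in (value, hi): value + 1 if hi = +inf, otherwise the midpoint (value + hi)/2. On '-', the current value becomes hi and we move to value - 1 if lo = -inf, otherwise the midpoint (lo + value)/2.
Start at 0.
Step 1: sign = +, move right. Bounds: (0, +inf). Value = 1
Step 2: sign = -, move left. Bounds: (0, 1). Value = 1/2
Step 3: sign = -, move left. Bounds: (0, 1/2). Value = 1/4
Step 4: sign = +, move right. Bounds: (1/4, 1/2). Value = 3/8
Step 5: sign = -, move left. Bounds: (1/4, 3/8). Value = 5/16
Step 6: sign = +, move right. Bounds: (5/16, 3/8). Value = 11/32
The surreal number with sign expansion +--+-+ is 11/32.

11/32


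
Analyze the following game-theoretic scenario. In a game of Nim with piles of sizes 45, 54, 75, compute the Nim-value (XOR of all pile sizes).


We need the XOR (exclusive or) of all pile sizes.
After XOR-ing pile 1 (size 45): 0 XOR 45 = 45
After XOR-ing pile 2 (size 54): 45 XOR 54 = 27
After XOR-ing pile 3 (size 75): 27 XOR 75 = 80
The Nim-value of this position is 80.

80


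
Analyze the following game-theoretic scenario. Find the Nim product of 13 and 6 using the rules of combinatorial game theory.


Nim multiplication is bilinear over XOR: (u XOR v) * w = (u*w) XOR (v*w).
So we split each operand into its bit components and XOR the pairwise Nim products.
13 = 1 + 4 + 8 (as XOR of powers of 2).
6 = 2 + 4 (as XOR of powers of 2).
Using the standard Nim-product table on single bits:
  2*2 = 3,   2*4 = 8,   2*8 = 12,
  4*4 = 6,   4*8 = 11,  8*8 = 13,
and  1*x = x (identity), k*l = l*k (commutative).
Pairwise Nim products:
  1 * 2 = 2
  1 * 4 = 4
  4 * 2 = 8
  4 * 4 = 6
  8 * 2 = 12
  8 * 4 = 11
XOR them: 2 XOR 4 XOR 8 XOR 6 XOR 12 XOR 11 = 15.
Result: 13 * 6 = 15 (in Nim).

15


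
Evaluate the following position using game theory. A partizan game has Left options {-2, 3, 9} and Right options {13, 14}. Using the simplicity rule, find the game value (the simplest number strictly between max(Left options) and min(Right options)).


Left options: {-2, 3, 9}, max = 9
Right options: {13, 14}, min = 13
All options are numbers and max(Left) < min(Right), so by the simplicity theorem the value is the simplest (earliest-born) number strictly between 9 and 13.
Integers 10 through 12 all lie strictly between 9 and 13.
Among integers, the simplest (lowest birthday = smallest |n|; 0 is born on day 0, +-n on day n) is 10.
No non-integer in the interval can be simpler: if x is a non-integer in the interval, then floor(x) or ceil(x) also lies in the interval (the interval contains an integer), and both are proper prefixes of x's sign expansion, i.e. born earlier. So the game value is 10.
Game value = 10

10


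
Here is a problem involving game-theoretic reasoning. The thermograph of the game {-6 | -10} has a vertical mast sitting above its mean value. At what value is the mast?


Game = {-6 | -10}, a switch {a | b} with numbers a > b.
Its thermograph has left wall a - t and right wall b + t, which meet at t = (a - b)/2, where both equal (a + b)/2. So the mast (mean value) is at (a + b)/2.
Mean = (-6 + (-10))/2 = -16/2 = -8

-8


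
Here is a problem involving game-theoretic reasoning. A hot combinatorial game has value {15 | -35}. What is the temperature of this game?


The game is {15 | -35}, a switch {a | b} with numbers a > b.
Cooling {a | b} by t gives {a - t | b + t}, which stops being hot when a - t = b + t, i.e. at t = (a - b)/2. So the temperature of a switch is (a - b)/2.
Temperature = (Left option - Right option) / 2
= (15 - (-35)) / 2
= 50 / 2
= 25

25


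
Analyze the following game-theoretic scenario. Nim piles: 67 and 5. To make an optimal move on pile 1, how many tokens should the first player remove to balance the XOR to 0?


Piles: 67 and 5
Current XOR: 67 XOR 5 = 70 (non-zero, so this is an N-position).
To make the XOR zero, we need to find a move that balances the piles.
For pile 1 (size 67): target = 67 XOR 70 = 5
We reduce pile 1 from 67 to 5.
Tokens removed: 67 - 5 = 62
Verification: 5 XOR 5 = 0

62


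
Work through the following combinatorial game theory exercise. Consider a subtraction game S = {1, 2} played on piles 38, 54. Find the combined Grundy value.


Subtraction set: {1, 2}
For this subtraction set, G(n) = n mod 3 (period = max + 1 = 3).
Pile 1 (size 38): G(38) = 38 mod 3 = 2
Pile 2 (size 54): G(54) = 54 mod 3 = 0
Total Grundy value = XOR of all: 2 XOR 0 = 2

2


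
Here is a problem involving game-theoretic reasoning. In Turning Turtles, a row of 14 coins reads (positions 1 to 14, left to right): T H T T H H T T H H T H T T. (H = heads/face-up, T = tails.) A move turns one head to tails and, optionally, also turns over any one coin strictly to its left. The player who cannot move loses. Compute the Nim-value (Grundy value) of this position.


Coins: T H T T H H T T H H T H T T
Key fact: a single head at position k behaves exactly like a Nim heap of size k (turning it to T and optionally flipping a coin at j < k corresponds to moving the heap from k to j, or to 0), and heads combine as a disjunctive sum (two heads at the same place would cancel, matching j XOR j = 0). So the Nim-value is the XOR of the 1-indexed positions of the heads.
Face-up positions (1-indexed): [2, 5, 6, 9, 10, 12]
XOR 0 with 2: 0 XOR 2 = 2
XOR 2 with 5: 2 XOR 5 = 7
XOR 7 with 6: 7 XOR 6 = 1
XOR 1 with 9: 1 XOR 9 = 8
XOR 8 with 10: 8 XOR 10 = 2
XOR 2 with 12: 2 XOR 12 = 14
Nim-value = 14

14


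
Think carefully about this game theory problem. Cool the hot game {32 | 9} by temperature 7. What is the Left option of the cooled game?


Original game: {32 | 9} (a switch {a | b} with a > b).
Cooling by t (for t below the temperature (a - b)/2 = 23/2) taxes each move by t: {a | b} cooled by t is {a - t | b + t}.
Cooling amount: t = 7
Cooled Left option: 32 - 7 = 25
Cooled Right option: 9 + 7 = 16
Cooled game: {25 | 16}
Left option = 25

25


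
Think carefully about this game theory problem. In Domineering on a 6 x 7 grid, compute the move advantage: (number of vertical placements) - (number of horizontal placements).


Board is 6 x 7 (rows x cols).
Left (vertical) placements: (rows-1) * cols = 5 * 7 = 35
Right (horizontal) placements: rows * (cols-1) = 6 * 6 = 36
Advantage = Left - Right = 35 - 36 = -1

-1


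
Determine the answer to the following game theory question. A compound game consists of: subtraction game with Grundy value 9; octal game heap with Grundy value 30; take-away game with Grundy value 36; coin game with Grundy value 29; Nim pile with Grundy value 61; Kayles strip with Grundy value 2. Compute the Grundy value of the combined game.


By the Sprague-Grundy theorem, the Grundy value of a sum of games is the XOR of individual Grundy values.
subtraction game: Grundy value = 9. Running XOR: 0 XOR 9 = 9
octal game heap: Grundy value = 30. Running XOR: 9 XOR 30 = 23
take-away game: Grundy value = 36. Running XOR: 23 XOR 36 = 51
coin game: Grundy value = 29. Running XOR: 51 XOR 29 = 46
Nim pile: Grundy value = 61. Running XOR: 46 XOR 61 = 19
Kayles strip: Grundy value = 2. Running XOR: 19 XOR 2 = 17
The combined Grundy value is 17.

17


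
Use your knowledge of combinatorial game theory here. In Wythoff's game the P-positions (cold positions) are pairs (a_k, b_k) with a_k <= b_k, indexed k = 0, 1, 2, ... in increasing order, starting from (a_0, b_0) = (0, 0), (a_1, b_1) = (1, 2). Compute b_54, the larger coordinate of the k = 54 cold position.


By Wythoff's theorem, a_k = floor(k * phi) and b_k = floor(k * phi^2) = a_k + k, where phi = (1 + sqrt(5))/2 is the golden ratio.
phi = (1 + sqrt(5))/2 = 1.618034
phi^2 = phi + 1 = 2.618034
k = 54
k * phi^2 = 54 * 2.618034 = 141.373835
b_54 = floor(k * phi^2) = 141 (check: a_54 + k = 87 + 54 = 141)

141


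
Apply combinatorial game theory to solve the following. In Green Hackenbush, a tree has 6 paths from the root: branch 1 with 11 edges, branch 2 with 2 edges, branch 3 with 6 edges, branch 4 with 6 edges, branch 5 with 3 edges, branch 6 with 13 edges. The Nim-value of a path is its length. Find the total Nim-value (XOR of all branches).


The tree has 6 branches from the ground vertex.
In Green Hackenbush, the Nim-value of a simple path of length k is k.
Branch 1: length 11, Nim-value = 11
Branch 2: length 2, Nim-value = 2
Branch 3: length 6, Nim-value = 6
Branch 4: length 6, Nim-value = 6
Branch 5: length 3, Nim-value = 3
Branch 6: length 13, Nim-value = 13
Total Nim-value = XOR of all branch values:
0 XOR 11 = 11
11 XOR 2 = 9
9 XOR 6 = 15
15 XOR 6 = 9
9 XOR 3 = 10
10 XOR 13 = 7
Nim-value of the tree = 7

7


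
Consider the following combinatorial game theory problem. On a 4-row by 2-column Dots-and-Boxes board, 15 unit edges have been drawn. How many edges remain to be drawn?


Grid: 4 x 2 boxes, i.e. 5 rows and 3 columns of dots.
Horizontal edges: (rows + 1) * cols = 5 * 2 = 10
Vertical edges: rows * (cols + 1) = 4 * 3 = 12
Total edges: 10 + 12 = 22
Edges drawn: 15
Remaining: 22 - 15 = 7

7


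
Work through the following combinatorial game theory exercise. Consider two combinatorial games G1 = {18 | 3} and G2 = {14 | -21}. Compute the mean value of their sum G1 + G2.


G1 = {18 | 3}, G2 = {14 | -21}
Each is a switch {a | b} with numbers a > b; its mean value is (a + b)/2, and mean value is additive over game sums: m(G1 + G2) = m(G1) + m(G2).
Mean of G1 = (18 + (3))/2 = 21/2 = 21/2
Mean of G2 = (14 + (-21))/2 = -7/2 = -7/2
Mean of G1 + G2 = 21/2 + -7/2 = 7

7


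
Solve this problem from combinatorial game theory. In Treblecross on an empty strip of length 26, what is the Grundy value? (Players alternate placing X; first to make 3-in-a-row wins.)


Treblecross: place X on empty cells; 3-in-a-row wins.
Playing within two cells of an existing X lets the opponent win at once, so sensible play treats the cells i-2..i+2 around each X as dead. The player left with no safe cell loses, so this is a normal-play take-away game on strips of safe cells.
Placing X at cell i (0-indexed) of a strip of k safe cells leaves independent strips of sizes max(0, i-2) and max(0, k-i-3). Hence G(k) = mex{ G(max(0,i-2)) XOR G(max(0,k-i-3)) : 0 <= i < k }, with G(0) = 0.
G(1): splits (0,0):0^0=0 -> mex({0}) = 1
G(2): splits (0,0):0^0=0 -> mex({0}) = 1
G(3): splits (0,0):0^0=0 -> mex({0}) = 1
G(4): splits (0,1):0^1=1 (0,0):0^0=0 -> mex({0, 1}) = 2
G(5): splits (0,2):0^1=1 (0,1):0^1=1 (0,0):0^0=0 -> mex({0, 1}) = 2
G(6) = mex({1}) = 0
G(7) = mex({0, 1, 2}) = 3
G(8) = mex({0, 1, 2}) = 3
G(9) = mex({0, 2}) = 1
G(10) = mex({0, 2, 3}) = 1
G(11) = mex({0, 3}) = 1
G(12) = mex({1, 3}) = 0
G(13) = mex({0, 1, 2, 3}) = 4
G(14) = mex({0, 1, 2}) = 3
G(15) = mex({0, 1, 2}) = 3
G(16) = mex({0, 1, 2, 4}) = 3
G(17) = mex({0, 1, 3, 4}) = 2
G(18) = mex({0, 1, 3, 4}) = 2
G(19) = mex({0, 1, 3, 5}) = 2
G(20) = mex({0, 1, 2, 3, 5}) = 4
G(21) = mex({0, 1, 2, 3, 5}) = 4
G(22) = mex({1, 2, 6}) = 0
G(23) = mex({0, 1, 2, 3, 4, 6}) = 5
G(24) = mex({0, 1, 2, 3, 4}) = 5
G(25) = mex({0, 1, 3, 4, 7}) = 2
G(26) = mex({0, 1, 3, 4, 5, 7}) = 2
Therefore G(26) = 2.

2


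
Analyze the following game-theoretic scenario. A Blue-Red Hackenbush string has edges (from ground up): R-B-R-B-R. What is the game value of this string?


Edges (from ground): R-B-R-B-R
By Berlekamp's sign-expansion rule, a Blue-Red Hackenbush stalk has the value of the surreal number whose sign sequence is the edge sequence with B -> + and R -> -.
Sign sequence: -+-+-
Trace the sign expansion in the surreal number tree, starting from 0:
Edge 1: R (sign -) -> bounds (-inf, 0), value = -1
Edge 2: B (sign +) -> bounds (-1, 0), value = -1/2
Edge 3: R (sign -) -> bounds (-1, -1/2), value = -3/4
Edge 4: B (sign +) -> bounds (-3/4, -1/2), value = -5/8
Edge 5: R (sign -) -> bounds (-3/4, -5/8), value = -11/16
Game value = -11/16

-11/16


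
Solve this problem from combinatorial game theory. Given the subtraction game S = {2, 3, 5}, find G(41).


The subtraction set is S = {2, 3, 5}.
G(k) = mex{ G(k - s) : s in S, s <= k }. We compute iteratively: G(0) = 0.
G(1) = mex({}) = 0
G(2) = mex({0}) = 1
G(3) = mex({0}) = 1
G(4) = mex({0, 1}) = 2
G(5) = mex({0, 1}) = 2
G(6) = mex({0, 1, 2}) = 3
G(7) = mex({1, 2}) = 0
G(8) = mex({1, 2, 3}) = 0
G(9) = mex({0, 2, 3}) = 1
G(10) = mex({0, 2}) = 1
G(11) = mex({0, 1, 3}) = 2
Observe that G(7)..G(11) = 0, 0, 1, 1, 2 repeats G(0)..G(4) = 0, 0, 1, 1, 2.
For k >= max(S) = 5, G(k) is determined by the previous 5 values G(k-5)..G(k-1); a window of 5 consecutive values has recurred shifted by 7, so by induction G(k + 7) = G(k) for all k >= 0: the sequence is periodic from the start with period 7.
One period: G(0..6) = 0, 0, 1, 1, 2, 2, 3.
41 mod 7 = 6, so G(41) = G(6) = 3.

3


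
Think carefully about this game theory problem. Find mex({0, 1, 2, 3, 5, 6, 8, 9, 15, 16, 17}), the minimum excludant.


Set = {0, 1, 2, 3, 5, 6, 8, 9, 15, 16, 17}
0 is in the set.
1 is in the set.
2 is in the set.
3 is in the set.
4 is NOT in the set. This is the mex.
mex = 4

4


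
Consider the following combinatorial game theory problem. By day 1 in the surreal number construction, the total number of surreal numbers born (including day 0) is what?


Day 0: {|} = 0 is born. Count = 1.
Day n: the number of surreal numbers born by day n is 2^(n+1) - 1.
By day 0: 2^1 - 1 = 1
By day 1: 2^2 - 1 = 3
By day 1: 3 surreal numbers.

3


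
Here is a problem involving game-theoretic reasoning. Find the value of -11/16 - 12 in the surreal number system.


x = -11/16, y = 12
Converting to common denominator: 16
x = -11/16, y = 192/16
x - y = -11/16 - 12 = -203/16

-203/16


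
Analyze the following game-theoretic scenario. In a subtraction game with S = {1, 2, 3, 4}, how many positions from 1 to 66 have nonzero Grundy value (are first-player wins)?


Subtraction set S = {1, 2, 3, 4}, so G(n) = n mod 5.
G(n) = 0 when n is a multiple of 5.
Multiples of 5 in [1, 66]: 13
N-positions (nonzero Grundy) = 66 - 13 = 53

53


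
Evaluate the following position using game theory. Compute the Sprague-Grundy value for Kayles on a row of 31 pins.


Kayles: a move removes 1 or 2 adjacent pins from a contiguous row.
Removing pins from a row of k leaves two independent rows (a, b) with a + b = k - 1 (one pin) or a + b = k - 2 (two pins); an end removal gives a = 0.
By Sprague-Grundy, G(k) = mex{ G(a) XOR G(b) } over all these splits. G(0) = 0.
G(1): splits (0,0):0^0=0 -> mex({0}) = 1
G(2): splits (0,1):0^1=1 (0,0):0^0=0 -> mex({0, 1}) = 2
G(3): splits (0,2):0^2=2 (1,1):1^1=0 (0,1):0^1=1 -> mex({0, 1, 2}) = 3
G(4): splits (0,3):0^3=3 (1,2):1^2=3 (0,2):0^2=2 (1,1):1^1=0 -> mex({0, 2, 3}) = 1
G(5): splits (0,4):0^1=1 (1,3):1^3=2 (2,2):2^2=0 (0,3):0^3=3 (1,2):1^2=3 -> mex({0, 1, 2, 3}) = 4
G(6) = mex({0, 1, 2, 4}) = 3
G(7) = mex({0, 1, 3, 4, 5}) = 2
G(8) = mex({0, 2, 3, 5, 6}) = 1
G(9) = mex({0, 1, 2, 3, 6, 7}) = 4
G(10) = mex({0, 1, 3, 4, 5, 7}) = 2
G(11) = mex({0, 1, 2, 3, 4, 5}) = 6
G(12) = mex({0, 1, 2, 3, 5, 6, 7}) = 4
G(13) = mex({0, 2, 3, 4, 6, 7}) = 1
G(14) = mex({0, 1, 4, 5, 6, 7}) = 2
G(15) = mex({0, 1, 2, 3, 4, 5, 6}) = 7
G(16) = mex({0, 2, 3, 5, 6, 7}) = 1
G(17) = mex({0, 1, 2, 3, 5, 6, 7}) = 4
G(18) = mex({0, 1, 2, 4, 5, 6}) = 3
G(19) = mex({0, 1, 3, 4, 5, 7}) = 2
G(20) = mex({0, 2, 3, 4, 5, 6, 7}) = 1
G(21) = mex({0, 1, 2, 3, 5, 6, 7}) = 4
G(22) = mex({0, 1, 2, 3, 4, 5, 7}) = 6
G(23) = mex({0, 1, 2, 3, 4, 5, 6}) = 7
G(24) = mex({0, 1, 2, 3, 5, 6, 7}) = 4
G(25) = mex({0, 2, 3, 4, 6, 7}) = 1
G(26) = mex({0, 1, 3, 4, 5, 6, 7}) = 2
G(27) = mex({0, 1, 2, 3, 4, 5, 6, 7}) = 8
G(28) = mex({0, 1, 2, 3, 4, 6, 7, 8}) = 5
G(29) = mex({0, 1, 2, 3, 5, 6, 7, 8, 9}) = 4
G(30) = mex({0, 1, 2, 3, 4, 5, 6, 9, 10}) = 7
G(31) = mex({0, 1, 3, 4, 5, 7, 10, 11}) = 2
Therefore G(31) = 2.

2


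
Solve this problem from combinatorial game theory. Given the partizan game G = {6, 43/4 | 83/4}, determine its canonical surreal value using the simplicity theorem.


Left options: {6, 43/4}, max = 43/4
Right options: {83/4}, min = 83/4
All options are numbers and max(Left) < min(Right), so by the simplicity theorem the value is the simplest (earliest-born) number strictly between 43/4 and 83/4.
Integers 11 through 20 all lie strictly between 43/4 and 83/4.
Among integers, the simplest (lowest birthday = smallest |n|; 0 is born on day 0, +-n on day n) is 11.
No non-integer in the interval can be simpler: if x is a non-integer in the interval, then floor(x) or ceil(x) also lies in the interval (the interval contains an integer), and both are proper prefixes of x's sign expansion, i.e. born earlier. So the game value is 11.
Game value = 11

11


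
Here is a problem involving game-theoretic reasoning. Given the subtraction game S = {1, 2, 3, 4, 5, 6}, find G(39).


The subtraction set is S = {1, 2, 3, 4, 5, 6}.
G(k) = mex{ G(k - s) : s in S, s <= k }. We compute iteratively: G(0) = 0.
G(1) = mex({0}) = 1
G(2) = mex({0, 1}) = 2
G(3) = mex({0, 1, 2}) = 3
G(4) = mex({0, 1, 2, 3}) = 4
G(5) = mex({0, 1, 2, 3, 4}) = 5
G(6) = mex({0, 1, 2, 3, 4, 5}) = 6
G(7) = mex({1, 2, 3, 4, 5, 6}) = 0
G(8) = mex({0, 2, 3, 4, 5, 6}) = 1
G(9) = mex({0, 1, 3, 4, 5, 6}) = 2
G(10) = mex({0, 1, 2, 4, 5, 6}) = 3
G(11) = mex({0, 1, 2, 3, 5, 6}) = 4
G(12) = mex({0, 1, 2, 3, 4, 6}) = 5
Observe that G(7)..G(12) = 0, 1, 2, 3, 4, 5 repeats G(0)..G(5) = 0, 1, 2, 3, 4, 5.
For k >= max(S) = 6, G(k) is determined by the previous 6 values G(k-6)..G(k-1); a window of 6 consecutive values has recurred shifted by 7, so by induction G(k + 7) = G(k) for all k >= 0: the sequence is periodic from the start with period 7.
One period: G(0..6) = 0, 1, 2, 3, 4, 5, 6.
39 mod 7 = 4, so G(39) = G(4) = 4.

4


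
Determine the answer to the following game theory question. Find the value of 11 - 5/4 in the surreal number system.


x = 11, y = 5/4
Converting to common denominator: 4
x = 44/4, y = 5/4
x - y = 11 - 5/4 = 39/4

39/4


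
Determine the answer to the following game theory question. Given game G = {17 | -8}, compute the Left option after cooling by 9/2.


Original game: {17 | -8} (a switch {a | b} with a > b).
Cooling by t (for t below the temperature (a - b)/2 = 25/2) taxes each move by t: {a | b} cooled by t is {a - t | b + t}.
Cooling amount: t = 9/2
Cooled Left option: 17 - 9/2 = 25/2
Cooled Right option: -8 + 9/2 = -7/2
Cooled game: {25/2 | -7/2}
Left option = 25/2

25/2


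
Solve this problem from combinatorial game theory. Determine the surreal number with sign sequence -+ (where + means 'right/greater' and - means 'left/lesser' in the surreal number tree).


Sign expansion: -+
Rule: track bounds (lo, hi), initially (-inf, +inf). On '+', the current value becomes lo and we move to the simplest number in (value, hi): value + 1 if hi = +inf, otherwise the midpoint (value + hi)/2. On '-', the current value becomes hi and we move to value - 1 if lo = -inf, otherwise the midpoint (lo + value)/2.
Start at 0.
Step 1: sign = -, move left. Bounds: (-inf, 0). Value = -1
Step 2: sign = +, move right. Bounds: (-1, 0). Value = -1/2
The surreal number with sign expansion -+ is -1/2.

-1/2


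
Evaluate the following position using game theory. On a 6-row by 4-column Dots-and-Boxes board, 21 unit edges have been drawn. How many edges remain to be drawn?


Grid: 6 x 4 boxes, i.e. 7 rows and 5 columns of dots.
Horizontal edges: (rows + 1) * cols = 7 * 4 = 28
Vertical edges: rows * (cols + 1) = 6 * 5 = 30
Total edges: 28 + 30 = 58
Edges drawn: 21
Remaining: 58 - 21 = 37

37


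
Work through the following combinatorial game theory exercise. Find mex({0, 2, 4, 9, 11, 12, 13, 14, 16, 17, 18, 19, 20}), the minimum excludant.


Set = {0, 2, 4, 9, 11, 12, 13, 14, 16, 17, 18, 19, 20}
0 is in the set.
1 is NOT in the set. This is the mex.
mex = 1

1


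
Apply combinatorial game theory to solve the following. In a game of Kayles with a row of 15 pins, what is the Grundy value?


Kayles: a move removes 1 or 2 adjacent pins from a contiguous row.
Removing pins from a row of k leaves two independent rows (a, b) with a + b = k - 1 (one pin) or a + b = k - 2 (two pins); an end removal gives a = 0.
By Sprague-Grundy, G(k) = mex{ G(a) XOR G(b) } over all these splits. G(0) = 0.
G(1): splits (0,0):0^0=0 -> mex({0}) = 1
G(2): splits (0,1):0^1=1 (0,0):0^0=0 -> mex({0, 1}) = 2
G(3): splits (0,2):0^2=2 (1,1):1^1=0 (0,1):0^1=1 -> mex({0, 1, 2}) = 3
G(4): splits (0,3):0^3=3 (1,2):1^2=3 (0,2):0^2=2 (1,1):1^1=0 -> mex({0, 2, 3}) = 1
G(5): splits (0,4):0^1=1 (1,3):1^3=2 (2,2):2^2=0 (0,3):0^3=3 (1,2):1^2=3 -> mex({0, 1, 2, 3}) = 4
G(6) = mex({0, 1, 2, 4}) = 3
G(7) = mex({0, 1, 3, 4, 5}) = 2
G(8) = mex({0, 2, 3, 5, 6}) = 1
G(9) = mex({0, 1, 2, 3, 6, 7}) = 4
G(10) = mex({0, 1, 3, 4, 5, 7}) = 2
G(11) = mex({0, 1, 2, 3, 4, 5}) = 6
G(12) = mex({0, 1, 2, 3, 5, 6, 7}) = 4
G(13) = mex({0, 2, 3, 4, 6, 7}) = 1
G(14) = mex({0, 1, 4, 5, 6, 7}) = 2
G(15) = mex({0, 1, 2, 3, 4, 5, 6}) = 7
Therefore G(15) = 7.

7


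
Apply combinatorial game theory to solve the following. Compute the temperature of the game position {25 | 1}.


The game is {25 | 1}, a switch {a | b} with numbers a > b.
Cooling {a | b} by t gives {a - t | b + t}, which stops being hot when a - t = b + t, i.e. at t = (a - b)/2. So the temperature of a switch is (a - b)/2.
Temperature = (Left option - Right option) / 2
= (25 - (1)) / 2
= 24 / 2
= 12

12


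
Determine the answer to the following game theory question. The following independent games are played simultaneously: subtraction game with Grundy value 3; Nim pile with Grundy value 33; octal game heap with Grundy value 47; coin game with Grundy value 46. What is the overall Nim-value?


By the Sprague-Grundy theorem, the Grundy value of a sum of games is the XOR of individual Grundy values.
subtraction game: Grundy value = 3. Running XOR: 0 XOR 3 = 3
Nim pile: Grundy value = 33. Running XOR: 3 XOR 33 = 34
octal game heap: Grundy value = 47. Running XOR: 34 XOR 47 = 13
coin game: Grundy value = 46. Running XOR: 13 XOR 46 = 35
The combined Grundy value is 35.

35


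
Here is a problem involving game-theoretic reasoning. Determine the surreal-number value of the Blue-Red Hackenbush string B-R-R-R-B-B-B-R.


Edges (from ground): B-R-R-R-B-B-B-R
By Berlekamp's sign-expansion rule, a Blue-Red Hackenbush stalk has the value of the surreal number whose sign sequence is the edge sequence with B -> + and R -> -.
Sign sequence: +---+++-
Trace the sign expansion in the surreal number tree, starting from 0:
Edge 1: B (sign +) -> bounds (0, +inf), value = 1
Edge 2: R (sign -) -> bounds (0, 1), value = 1/2
Edge 3: R (sign -) -> bounds (0, 1/2), value = 1/4
Edge 4: R (sign -) -> bounds (0, 1/4), value = 1/8
Edge 5: B (sign +) -> bounds (1/8, 1/4), value = 3/16
Edge 6: B (sign +) -> bounds (3/16, 1/4), value = 7/32
Edge 7: B (sign +) -> bounds (7/32, 1/4), value = 15/64
Edge 8: R (sign -) -> bounds (7/32, 15/64), value = 29/128
Game value = 29/128

29/128


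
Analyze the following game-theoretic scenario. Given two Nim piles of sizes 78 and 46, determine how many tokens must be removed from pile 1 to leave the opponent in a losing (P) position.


Piles: 78 and 46
Current XOR: 78 XOR 46 = 96 (non-zero, so this is an N-position).
To make the XOR zero, we need to find a move that balances the piles.
For pile 1 (size 78): target = 78 XOR 96 = 46
We reduce pile 1 from 78 to 46.
Tokens removed: 78 - 46 = 32
Verification: 46 XOR 46 = 0

32


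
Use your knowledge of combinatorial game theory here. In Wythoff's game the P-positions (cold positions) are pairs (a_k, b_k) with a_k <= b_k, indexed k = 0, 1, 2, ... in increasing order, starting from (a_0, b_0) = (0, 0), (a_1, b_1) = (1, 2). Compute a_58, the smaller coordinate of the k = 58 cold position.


By Wythoff's theorem, a_k = floor(k * phi) and b_k = floor(k * phi^2) = a_k + k, where phi = (1 + sqrt(5))/2 is the golden ratio.
phi = (1 + sqrt(5))/2 = 1.618034
k = 58
k * phi = 58 * 1.618034 = 93.845971
a_58 = floor(k * phi) = 93

93


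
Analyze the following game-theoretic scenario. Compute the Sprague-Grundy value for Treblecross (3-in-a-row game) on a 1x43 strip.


Treblecross: place X on empty cells; 3-in-a-row wins.
Playing within two cells of an existing X lets the opponent win at once, so sensible play treats the cells i-2..i+2 around each X as dead. The player left with no safe cell loses, so this is a normal-play take-away game on strips of safe cells.
Placing X at cell i (0-indexed) of a strip of k safe cells leaves independent strips of sizes max(0, i-2) and max(0, k-i-3). Hence G(k) = mex{ G(max(0,i-2)) XOR G(max(0,k-i-3)) : 0 <= i < k }, with G(0) = 0.
G(1): splits (0,0):0^0=0 -> mex({0}) = 1
G(2): splits (0,0):0^0=0 -> mex({0}) = 1
G(3): splits (0,0):0^0=0 -> mex({0}) = 1
G(4): splits (0,1):0^1=1 (0,0):0^0=0 -> mex({0, 1}) = 2
G(5): splits (0,2):0^1=1 (0,1):0^1=1 (0,0):0^0=0 -> mex({0, 1}) = 2
G(6) = mex({1}) = 0
G(7) = mex({0, 1, 2}) = 3
G(8) = mex({0, 1, 2}) = 3
G(9) = mex({0, 2}) = 1
G(10) = mex({0, 2, 3}) = 1
G(11) = mex({0, 3}) = 1
G(12) = mex({1, 3}) = 0
G(13) = mex({0, 1, 2, 3}) = 4
G(14) = mex({0, 1, 2}) = 3
G(15) = mex({0, 1, 2}) = 3
G(16) = mex({0, 1, 2, 4}) = 3
G(17) = mex({0, 1, 3, 4}) = 2
G(18) = mex({0, 1, 3, 4}) = 2
G(19) = mex({0, 1, 3, 5}) = 2
G(20) = mex({0, 1, 2, 3, 5}) = 4
G(21) = mex({0, 1, 2, 3, 5}) = 4
G(22) = mex({1, 2, 6}) = 0
G(23) = mex({0, 1, 2, 3, 4, 6}) = 5
G(24) = mex({0, 1, 2, 3, 4}) = 5
G(25) = mex({0, 1, 3, 4, 7}) = 2
G(26) = mex({0, 1, 3, 4, 5, 7}) = 2
G(27) = mex({0, 1, 3, 5}) = 2
G(28) = mex({0, 1, 2, 5}) = 3
G(29) = mex({0, 1, 2, 4, 5, 6}) = 3
G(30) = mex({1, 2, 4, 6}) = 0
G(31) = mex({0, 1, 2, 3, 4, 6}) = 5
G(32) = mex({1, 2, 3, 4, 7}) = 0
G(33) = mex({0, 3, 7}) = 1
G(34) = mex({0, 2, 3, 5, 7}) = 1
G(35) = mex({0, 2, 3, 5, 6}) = 1
G(36) = mex({0, 1, 2, 5, 6}) = 3
G(37) = mex({0, 1, 2, 4, 5, 6}) = 3
G(38) = mex({0, 1, 2, 4}) = 3
G(39) = mex({0, 1, 2, 3, 4, 7}) = 5
G(40) = mex({0, 1, 2, 3, 4, 5, 7}) = 6
G(41) = mex({0, 1, 2, 3, 5, 7}) = 4
G(42) = mex({0, 1, 2, 3, 5, 6, 7}) = 4
G(43) = mex({0, 2, 3, 5, 6}) = 1
Therefore G(43) = 1.

1


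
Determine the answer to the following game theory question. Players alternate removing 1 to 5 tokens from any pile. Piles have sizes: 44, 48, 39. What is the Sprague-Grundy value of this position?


Subtraction set: {1, 2, 3, 4, 5}
For this subtraction set, G(n) = n mod 6 (period = max + 1 = 6).
Pile 1 (size 44): G(44) = 44 mod 6 = 2
Pile 2 (size 48): G(48) = 48 mod 6 = 0
Pile 3 (size 39): G(39) = 39 mod 6 = 3
Total Grundy value = XOR of all: 2 XOR 0 XOR 3 = 1

1


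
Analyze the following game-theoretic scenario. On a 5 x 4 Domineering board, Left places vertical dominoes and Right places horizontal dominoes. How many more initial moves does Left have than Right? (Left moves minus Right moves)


Board is 5 x 4 (rows x cols).
Left (vertical) placements: (rows-1) * cols = 4 * 4 = 16
Right (horizontal) placements: rows * (cols-1) = 5 * 3 = 15
Advantage = Left - Right = 16 - 15 = 1

1


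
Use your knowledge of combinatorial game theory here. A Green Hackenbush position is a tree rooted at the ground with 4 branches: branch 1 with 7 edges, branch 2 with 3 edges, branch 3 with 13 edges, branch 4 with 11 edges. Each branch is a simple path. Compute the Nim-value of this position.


The tree has 4 branches from the ground vertex.
In Green Hackenbush, the Nim-value of a simple path of length k is k.
Branch 1: length 7, Nim-value = 7
Branch 2: length 3, Nim-value = 3
Branch 3: length 13, Nim-value = 13
Branch 4: length 11, Nim-value = 11
Total Nim-value = XOR of all branch values:
0 XOR 7 = 7
7 XOR 3 = 4
4 XOR 13 = 9
9 XOR 11 = 2
Nim-value of the tree = 2

2


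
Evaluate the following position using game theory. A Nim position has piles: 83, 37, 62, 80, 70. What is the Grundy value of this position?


We need the XOR (exclusive or) of all pile sizes.
After XOR-ing pile 1 (size 83): 0 XOR 83 = 83
After XOR-ing pile 2 (size 37): 83 XOR 37 = 118
After XOR-ing pile 3 (size 62): 118 XOR 62 = 72
After XOR-ing pile 4 (size 80): 72 XOR 80 = 24
After XOR-ing pile 5 (size 70): 24 XOR 70 = 94
The Nim-value of this position is 94.

94


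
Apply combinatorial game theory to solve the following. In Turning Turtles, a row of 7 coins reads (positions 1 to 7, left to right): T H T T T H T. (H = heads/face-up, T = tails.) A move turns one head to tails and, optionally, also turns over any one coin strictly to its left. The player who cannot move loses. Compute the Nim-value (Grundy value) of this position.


Coins: T H T T T H T
Key fact: a single head at position k behaves exactly like a Nim heap of size k (turning it to T and optionally flipping a coin at j < k corresponds to moving the heap from k to j, or to 0), and heads combine as a disjunctive sum (two heads at the same place would cancel, matching j XOR j = 0). So the Nim-value is the XOR of the 1-indexed positions of the heads.
Face-up positions (1-indexed): [2, 6]
XOR 0 with 2: 0 XOR 2 = 2
XOR 2 with 6: 2 XOR 6 = 4
Nim-value = 4

4


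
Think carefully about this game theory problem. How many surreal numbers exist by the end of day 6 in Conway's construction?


Day 0: {|} = 0 is born. Count = 1.
Day n: the number of surreal numbers born by day n is 2^(n+1) - 1.
By day 0: 2^1 - 1 = 1
By day 1: 2^2 - 1 = 3
By day 2: 2^3 - 1 = 7
By day 3: 2^4 - 1 = 15
By day 4: 2^5 - 1 = 31
By day 5: 2^6 - 1 = 63
By day 6: 2^7 - 1 = 127
By day 6: 127 surreal numbers.

127


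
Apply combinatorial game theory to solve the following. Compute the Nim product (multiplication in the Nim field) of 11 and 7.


Nim multiplication is bilinear over XOR: (u XOR v) * w = (u*w) XOR (v*w).
So we split each operand into its bit components and XOR the pairwise Nim products.
11 = 1 + 2 + 8 (as XOR of powers of 2).
7 = 1 + 2 + 4 (as XOR of powers of 2).
Using the standard Nim-product table on single bits:
  2*2 = 3,   2*4 = 8,   2*8 = 12,
  4*4 = 6,   4*8 = 11,  8*8 = 13,
and  1*x = x (identity), k*l = l*k (commutative).
Pairwise Nim products:
  1 * 1 = 1
  1 * 2 = 2
  1 * 4 = 4
  2 * 1 = 2
  2 * 2 = 3
  2 * 4 = 8
  8 * 1 = 8
  8 * 2 = 12
  8 * 4 = 11
XOR them: 1 XOR 2 XOR 4 XOR 2 XOR 3 XOR 8 XOR 8 XOR 12 XOR 11 = 1.
Result: 11 * 7 = 1 (in Nim).

1


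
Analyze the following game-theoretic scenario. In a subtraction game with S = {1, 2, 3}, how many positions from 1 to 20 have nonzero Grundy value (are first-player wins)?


Subtraction set S = {1, 2, 3}, so G(n) = n mod 4.
G(n) = 0 when n is a multiple of 4.
Multiples of 4 in [1, 20]: 5
N-positions (nonzero Grundy) = 20 - 5 = 15

15


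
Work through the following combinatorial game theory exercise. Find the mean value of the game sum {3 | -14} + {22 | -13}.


G1 = {3 | -14}, G2 = {22 | -13}
Each is a switch {a | b} with numbers a > b; its mean value is (a + b)/2, and mean value is additive over game sums: m(G1 + G2) = m(G1) + m(G2).
Mean of G1 = (3 + (-14))/2 = -11/2 = -11/2
Mean of G2 = (22 + (-13))/2 = 9/2 = 9/2
Mean of G1 + G2 = -11/2 + 9/2 = -1

-1


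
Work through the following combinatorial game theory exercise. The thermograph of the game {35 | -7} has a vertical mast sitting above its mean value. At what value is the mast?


Game = {35 | -7}, a switch {a | b} with numbers a > b.
Its thermograph has left wall a - t and right wall b + t, which meet at t = (a - b)/2, where both equal (a + b)/2. So the mast (mean value) is at (a + b)/2.
Mean = (35 + (-7))/2 = 28/2 = 14

14


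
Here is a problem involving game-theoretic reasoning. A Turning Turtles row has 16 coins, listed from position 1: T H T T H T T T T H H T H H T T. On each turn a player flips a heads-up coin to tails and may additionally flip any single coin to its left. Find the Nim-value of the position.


Coins: T H T T H T T T T H H T H H T T
Key fact: a single head at position k behaves exactly like a Nim heap of size k (turning it to T and optionally flipping a coin at j < k corresponds to moving the heap from k to j, or to 0), and heads combine as a disjunctive sum (two heads at the same place would cancel, matching j XOR j = 0). So the Nim-value is the XOR of the 1-indexed positions of the heads.
Face-up positions (1-indexed): [2, 5, 10, 11, 13, 14]
XOR 0 with 2: 0 XOR 2 = 2
XOR 2 with 5: 2 XOR 5 = 7
XOR 7 with 10: 7 XOR 10 = 13
XOR 13 with 11: 13 XOR 11 = 6
XOR 6 with 13: 6 XOR 13 = 11
XOR 11 with 14: 11 XOR 14 = 5
Nim-value = 5

5


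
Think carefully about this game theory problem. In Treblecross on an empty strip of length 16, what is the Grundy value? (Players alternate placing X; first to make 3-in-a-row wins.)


Treblecross: place X on empty cells; 3-in-a-row wins.
Playing within two cells of an existing X lets the opponent win at once, so sensible play treats the cells i-2..i+2 around each X as dead. The player left with no safe cell loses, so this is a normal-play take-away game on strips of safe cells.
Placing X at cell i (0-indexed) of a strip of k safe cells leaves independent strips of sizes max(0, i-2) and max(0, k-i-3). Hence G(k) = mex{ G(max(0,i-2)) XOR G(max(0,k-i-3)) : 0 <= i < k }, with G(0) = 0.
G(1): splits (0,0):0^0=0 -> mex({0}) = 1
G(2): splits (0,0):0^0=0 -> mex({0}) = 1
G(3): splits (0,0):0^0=0 -> mex({0}) = 1
G(4): splits (0,1):0^1=1 (0,0):0^0=0 -> mex({0, 1}) = 2
G(5): splits (0,2):0^1=1 (0,1):0^1=1 (0,0):0^0=0 -> mex({0, 1}) = 2
G(6) = mex({1}) = 0
G(7) = mex({0, 1, 2}) = 3
G(8) = mex({0, 1, 2}) = 3
G(9) = mex({0, 2}) = 1
G(10) = mex({0, 2, 3}) = 1
G(11) = mex({0, 3}) = 1
G(12) = mex({1, 3}) = 0
G(13) = mex({0, 1, 2, 3}) = 4
G(14) = mex({0, 1, 2}) = 3
G(15) = mex({0, 1, 2}) = 3
G(16) = mex({0, 1, 2, 4}) = 3
Therefore G(16) = 3.

3
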